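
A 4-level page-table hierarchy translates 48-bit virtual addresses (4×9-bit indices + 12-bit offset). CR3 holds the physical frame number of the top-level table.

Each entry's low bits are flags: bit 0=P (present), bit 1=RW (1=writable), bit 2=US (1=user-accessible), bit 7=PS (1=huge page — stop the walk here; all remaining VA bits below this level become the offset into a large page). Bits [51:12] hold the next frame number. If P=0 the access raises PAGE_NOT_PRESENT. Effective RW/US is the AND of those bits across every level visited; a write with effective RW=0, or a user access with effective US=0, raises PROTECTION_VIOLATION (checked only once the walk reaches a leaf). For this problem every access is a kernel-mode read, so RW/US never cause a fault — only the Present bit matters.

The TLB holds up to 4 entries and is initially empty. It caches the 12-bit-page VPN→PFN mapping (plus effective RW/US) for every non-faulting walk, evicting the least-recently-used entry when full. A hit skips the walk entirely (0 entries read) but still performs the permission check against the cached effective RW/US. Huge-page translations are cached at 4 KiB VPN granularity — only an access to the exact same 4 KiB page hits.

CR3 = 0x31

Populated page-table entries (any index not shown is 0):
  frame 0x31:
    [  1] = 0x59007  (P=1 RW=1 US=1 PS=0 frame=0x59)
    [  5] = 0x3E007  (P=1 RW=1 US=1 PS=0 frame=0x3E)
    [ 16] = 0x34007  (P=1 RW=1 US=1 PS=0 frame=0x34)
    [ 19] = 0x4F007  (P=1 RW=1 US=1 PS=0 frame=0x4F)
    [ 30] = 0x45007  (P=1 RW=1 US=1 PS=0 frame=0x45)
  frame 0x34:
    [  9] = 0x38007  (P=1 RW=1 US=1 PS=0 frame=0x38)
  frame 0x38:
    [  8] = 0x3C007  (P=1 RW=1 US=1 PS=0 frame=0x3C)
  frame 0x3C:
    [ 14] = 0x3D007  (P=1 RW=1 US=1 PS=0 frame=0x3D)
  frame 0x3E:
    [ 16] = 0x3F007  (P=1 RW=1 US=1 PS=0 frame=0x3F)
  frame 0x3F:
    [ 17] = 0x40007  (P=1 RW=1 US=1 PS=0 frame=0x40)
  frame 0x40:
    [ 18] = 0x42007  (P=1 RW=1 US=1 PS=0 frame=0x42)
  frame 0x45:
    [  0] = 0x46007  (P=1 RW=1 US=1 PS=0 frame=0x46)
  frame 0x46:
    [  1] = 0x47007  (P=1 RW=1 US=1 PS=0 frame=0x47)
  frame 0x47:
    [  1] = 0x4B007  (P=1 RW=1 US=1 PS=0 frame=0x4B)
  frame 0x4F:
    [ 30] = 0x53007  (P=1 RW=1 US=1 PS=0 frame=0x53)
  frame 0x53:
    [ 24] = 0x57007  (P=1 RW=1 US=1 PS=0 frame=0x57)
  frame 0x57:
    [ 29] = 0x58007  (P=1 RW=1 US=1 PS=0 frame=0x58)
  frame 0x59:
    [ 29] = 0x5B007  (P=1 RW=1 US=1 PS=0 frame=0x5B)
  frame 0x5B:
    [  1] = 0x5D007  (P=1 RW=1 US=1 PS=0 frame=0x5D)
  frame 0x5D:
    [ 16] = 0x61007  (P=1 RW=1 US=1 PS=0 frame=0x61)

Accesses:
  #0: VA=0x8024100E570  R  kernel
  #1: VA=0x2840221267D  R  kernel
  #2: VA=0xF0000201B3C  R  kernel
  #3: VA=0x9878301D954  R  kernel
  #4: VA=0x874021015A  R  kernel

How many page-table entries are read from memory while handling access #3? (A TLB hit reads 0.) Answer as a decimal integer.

Trace:
#0 VA=0x8024100E570 (r,kernel):
  [0] read 0x31 idx=16: raw=0x34007 flags P=1 W=1 U=1 S=0
  [1] read 0x34 idx=9: raw=0x38007 flags P=1 W=1 U=1 S=0
  [2] read 0x38 idx=8: raw=0x3C007 flags P=1 W=1 U=1 S=0
  [3] read 0x3C idx=14: raw=0x3D007 flags P=1 W=1 U=1 S=0
  ✓ 0x3D570  — 4 lookups
#1 VA=0x2840221267D (r,kernel):
  [0] read 0x31 idx=5: raw=0x3E007 flags P=1 W=1 U=1 S=0
  [1] read 0x3E idx=16: raw=0x3F007 flags P=1 W=1 U=1 S=0
  [2] read 0x3F idx=17: raw=0x40007 flags P=1 W=1 U=1 S=0
  [3] read 0x40 idx=18: raw=0x42007 flags P=1 W=1 U=1 S=0
  ✓ 0x4267D  — 4 lookups
#2 VA=0xF0000201B3C (r,kernel):
  [0] read 0x31 idx=30: raw=0x45007 flags P=1 W=1 U=1 S=0
  [1] read 0x45 idx=0: raw=0x46007 flags P=1 W=1 U=1 S=0
  [2] read 0x46 idx=1: raw=0x47007 flags P=1 W=1 U=1 S=0
  [3] read 0x47 idx=1: raw=0x4B007 flags P=1 W=1 U=1 S=0
  ✓ 0x4BB3C  — 4 lookups
#3 VA=0x9878301D954 (r,kernel):
  [0] read 0x31 idx=19: raw=0x4F007 flags P=1 W=1 U=1 S=0
  [1] read 0x4F idx=30: raw=0x53007 flags P=1 W=1 U=1 S=0
  [2] read 0x53 idx=24: raw=0x57007 flags P=1 W=1 U=1 S=0
  [3] read 0x57 idx=29: raw=0x58007 flags P=1 W=1 U=1 S=0
  ✓ 0x58954  — 4 lookups
#4 VA=0x874021015A (r,kernel):
  [0] read 0x31 idx=1: raw=0x59007 flags P=1 W=1 U=1 S=0
  [1] read 0x59 idx=29: raw=0x5B007 flags P=1 W=1 U=1 S=0
  [2] read 0x5B idx=1: raw=0x5D007 flags P=1 W=1 U=1 S=0
  [3] read 0x5D idx=16: raw=0x61007 flags P=1 W=1 U=1 S=0
  ✓ 0x6115A  — 4 lookups

Entries read for #3: 4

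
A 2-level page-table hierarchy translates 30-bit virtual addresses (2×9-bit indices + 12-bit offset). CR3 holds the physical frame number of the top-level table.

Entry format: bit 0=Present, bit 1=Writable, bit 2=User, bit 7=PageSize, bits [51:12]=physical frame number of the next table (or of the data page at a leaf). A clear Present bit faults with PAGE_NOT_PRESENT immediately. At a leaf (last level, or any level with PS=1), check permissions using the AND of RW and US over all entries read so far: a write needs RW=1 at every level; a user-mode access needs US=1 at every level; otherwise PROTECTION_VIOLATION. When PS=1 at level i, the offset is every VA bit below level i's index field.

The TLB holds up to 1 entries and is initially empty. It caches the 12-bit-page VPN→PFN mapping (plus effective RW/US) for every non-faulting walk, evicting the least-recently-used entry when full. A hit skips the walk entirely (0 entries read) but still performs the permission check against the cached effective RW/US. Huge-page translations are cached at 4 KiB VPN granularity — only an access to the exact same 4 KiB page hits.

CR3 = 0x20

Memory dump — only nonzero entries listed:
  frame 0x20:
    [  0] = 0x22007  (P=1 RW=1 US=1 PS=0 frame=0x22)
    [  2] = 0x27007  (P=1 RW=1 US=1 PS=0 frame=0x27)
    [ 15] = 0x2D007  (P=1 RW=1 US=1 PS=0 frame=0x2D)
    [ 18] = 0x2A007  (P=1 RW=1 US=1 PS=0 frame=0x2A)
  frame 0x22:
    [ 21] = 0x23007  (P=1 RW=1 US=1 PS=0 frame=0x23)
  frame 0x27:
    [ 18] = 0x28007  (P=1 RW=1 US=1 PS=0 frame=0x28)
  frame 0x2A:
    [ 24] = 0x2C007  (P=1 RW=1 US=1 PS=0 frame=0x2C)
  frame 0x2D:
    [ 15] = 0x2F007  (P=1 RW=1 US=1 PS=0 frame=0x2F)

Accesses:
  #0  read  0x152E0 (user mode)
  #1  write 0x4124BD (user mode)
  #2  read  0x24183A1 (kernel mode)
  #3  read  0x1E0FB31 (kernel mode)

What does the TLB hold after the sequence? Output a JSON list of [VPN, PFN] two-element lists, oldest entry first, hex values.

Per-access translation:
#0 VA=0x152E0 (r,user):
  [0] read 0x20 idx=0: raw=0x22007 flags P=1 W=1 U=1 S=0
  [1] read 0x22 idx=21: raw=0x23007 flags P=1 W=1 U=1 S=0
  ✓ 0x232E0  — 2 lookups
#1 VA=0x4124BD (w,user):
  [0] read 0x20 idx=2: raw=0x27007 flags P=1 W=1 U=1 S=0
  [1] read 0x27 idx=18: raw=0x28007 flags P=1 W=1 U=1 S=0
  ✓ 0x284BD  — 2 lookups
#2 VA=0x24183A1 (r,kernel):
  [0] read 0x20 idx=18: raw=0x2A007 flags P=1 W=1 U=1 S=0
  [1] read 0x2A idx=24: raw=0x2C007 flags P=1 W=1 U=1 S=0
  ✓ 0x2C3A1  — 2 lookups
#3 VA=0x1E0FB31 (r,kernel):
  [0] read 0x20 idx=15: raw=0x2D007 flags P=1 W=1 U=1 S=0
  [1] read 0x2D idx=15: raw=0x2F007 flags P=1 W=1 U=1 S=0
  ✓ 0x2FB31  — 2 lookups

TLB: [["0x1E0F", "0x2F"]]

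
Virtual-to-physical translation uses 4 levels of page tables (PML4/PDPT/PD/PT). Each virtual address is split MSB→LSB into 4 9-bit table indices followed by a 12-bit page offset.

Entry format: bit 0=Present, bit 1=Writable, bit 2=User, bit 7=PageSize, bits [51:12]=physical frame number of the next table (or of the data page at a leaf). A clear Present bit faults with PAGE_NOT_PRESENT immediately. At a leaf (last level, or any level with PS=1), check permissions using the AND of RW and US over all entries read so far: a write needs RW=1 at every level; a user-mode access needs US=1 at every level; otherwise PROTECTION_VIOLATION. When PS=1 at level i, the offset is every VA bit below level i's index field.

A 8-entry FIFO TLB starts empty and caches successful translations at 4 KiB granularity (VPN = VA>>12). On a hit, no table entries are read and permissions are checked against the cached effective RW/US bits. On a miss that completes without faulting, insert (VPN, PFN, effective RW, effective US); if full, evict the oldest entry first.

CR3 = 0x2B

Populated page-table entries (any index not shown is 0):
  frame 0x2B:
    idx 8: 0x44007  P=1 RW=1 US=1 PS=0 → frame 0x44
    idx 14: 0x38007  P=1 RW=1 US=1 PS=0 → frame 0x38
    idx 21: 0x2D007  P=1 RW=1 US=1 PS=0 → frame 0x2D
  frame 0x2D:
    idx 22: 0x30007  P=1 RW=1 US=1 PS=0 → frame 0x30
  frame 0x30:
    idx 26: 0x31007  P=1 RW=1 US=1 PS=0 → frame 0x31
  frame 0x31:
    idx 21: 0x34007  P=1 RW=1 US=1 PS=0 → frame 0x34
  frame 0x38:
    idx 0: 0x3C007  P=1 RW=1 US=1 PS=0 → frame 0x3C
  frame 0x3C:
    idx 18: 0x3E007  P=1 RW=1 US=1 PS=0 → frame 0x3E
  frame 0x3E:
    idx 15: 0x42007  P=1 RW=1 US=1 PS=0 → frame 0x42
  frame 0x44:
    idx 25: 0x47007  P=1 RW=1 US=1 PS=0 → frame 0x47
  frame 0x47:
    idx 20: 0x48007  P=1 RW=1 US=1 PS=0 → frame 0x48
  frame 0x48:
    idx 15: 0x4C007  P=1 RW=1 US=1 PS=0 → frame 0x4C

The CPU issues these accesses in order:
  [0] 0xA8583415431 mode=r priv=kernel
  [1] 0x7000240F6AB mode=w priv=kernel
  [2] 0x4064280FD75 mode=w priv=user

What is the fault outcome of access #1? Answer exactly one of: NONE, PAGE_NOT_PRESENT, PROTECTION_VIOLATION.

Trace:
#0 VA=0xA8583415431 (r,kernel):
  L0 @0x2B[21] → 0x2D007  P=1,RW=1,US=1,PS=0
  L1 @0x2D[22] → 0x30007  P=1,RW=1,US=1,PS=0
  L2 @0x30[26] → 0x31007  P=1,RW=1,US=1,PS=0
  L3 @0x31[21] → 0x34007  P=1,RW=1,US=1,PS=0
  ✓ 0x34431  — 4 lookups
#1 VA=0x7000240F6AB (w,kernel):
  L0 @0x2B[14] → 0x38007  P=1,RW=1,US=1,PS=0
  L1 @0x38[0] → 0x3C007  P=1,RW=1,US=1,PS=0
  L2 @0x3C[18] → 0x3E007  P=1,RW=1,US=1,PS=0
  L3 @0x3E[15] → 0x42007  P=1,RW=1,US=1,PS=0
  ✓ 0x426AB  — 4 lookups
#2 VA=0x4064280FD75 (w,user):
  L0 @0x2B[8] → 0x44007  P=1,RW=1,US=1,PS=0
  L1 @0x44[25] → 0x47007  P=1,RW=1,US=1,PS=0
  L2 @0x47[20] → 0x48007  P=1,RW=1,US=1,PS=0
  L3 @0x48[15] → 0x4C007  P=1,RW=1,US=1,PS=0
  ✓ 0x4CD75  — 4 lookups

Access #1 fault: NONE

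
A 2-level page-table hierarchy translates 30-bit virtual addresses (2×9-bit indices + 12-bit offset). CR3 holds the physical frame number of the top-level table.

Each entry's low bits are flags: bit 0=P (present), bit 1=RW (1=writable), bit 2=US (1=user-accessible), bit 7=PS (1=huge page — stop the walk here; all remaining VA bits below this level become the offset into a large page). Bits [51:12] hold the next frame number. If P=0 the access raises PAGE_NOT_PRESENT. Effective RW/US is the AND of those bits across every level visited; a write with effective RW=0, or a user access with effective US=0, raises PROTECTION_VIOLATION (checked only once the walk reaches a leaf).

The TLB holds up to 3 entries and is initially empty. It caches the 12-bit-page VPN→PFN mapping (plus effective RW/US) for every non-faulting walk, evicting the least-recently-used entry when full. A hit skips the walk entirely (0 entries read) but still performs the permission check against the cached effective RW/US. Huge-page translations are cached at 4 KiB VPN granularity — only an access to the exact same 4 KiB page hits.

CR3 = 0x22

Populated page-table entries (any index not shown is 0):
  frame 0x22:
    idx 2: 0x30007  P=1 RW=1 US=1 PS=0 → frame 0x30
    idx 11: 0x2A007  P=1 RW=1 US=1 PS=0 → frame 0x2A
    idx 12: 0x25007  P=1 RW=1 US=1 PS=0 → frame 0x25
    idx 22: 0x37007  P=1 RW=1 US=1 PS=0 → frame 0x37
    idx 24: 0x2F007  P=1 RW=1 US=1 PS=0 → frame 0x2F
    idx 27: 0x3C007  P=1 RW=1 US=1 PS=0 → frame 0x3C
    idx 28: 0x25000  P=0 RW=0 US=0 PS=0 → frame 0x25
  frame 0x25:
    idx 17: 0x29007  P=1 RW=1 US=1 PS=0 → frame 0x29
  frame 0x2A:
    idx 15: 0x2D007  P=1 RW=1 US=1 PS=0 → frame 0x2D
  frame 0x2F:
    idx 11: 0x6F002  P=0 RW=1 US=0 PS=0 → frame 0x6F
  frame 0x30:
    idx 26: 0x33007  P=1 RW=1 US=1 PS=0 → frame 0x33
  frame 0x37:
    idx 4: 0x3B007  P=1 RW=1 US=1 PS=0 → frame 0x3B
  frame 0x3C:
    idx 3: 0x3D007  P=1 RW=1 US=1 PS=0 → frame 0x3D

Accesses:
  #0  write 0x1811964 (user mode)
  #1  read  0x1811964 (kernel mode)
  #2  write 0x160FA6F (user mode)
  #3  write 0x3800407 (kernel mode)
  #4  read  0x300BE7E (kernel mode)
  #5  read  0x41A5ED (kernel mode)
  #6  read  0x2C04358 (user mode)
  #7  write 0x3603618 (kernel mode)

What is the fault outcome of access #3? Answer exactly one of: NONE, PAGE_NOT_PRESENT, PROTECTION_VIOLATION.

Walk each access:
#0 VA=0x1811964 (w,user):
  lvl0: tbl 0x22, slot 12 ⇒ 0x25007 (P1/RW1/US1/PS0)
  lvl1: tbl 0x25, slot 17 ⇒ 0x29007 (P1/RW1/US1/PS0)
  ⇒ phys 0x29964  [2 reads]
#1 VA=0x1811964 (r,kernel):
  TLB hit vpn=0x1811 → PA=0x29964
#2 VA=0x160FA6F (w,user):
  lvl0: tbl 0x22, slot 11 ⇒ 0x2A007 (P1/RW1/US1/PS0)
  lvl1: tbl 0x2A, slot 15 ⇒ 0x2D007 (P1/RW1/US1/PS0)
  ⇒ phys 0x2DA6F  [2 reads]
#3 VA=0x3800407 (w,kernel):
  lvl0: tbl 0x22, slot 28 ⇒ 0x25000 (P0/RW0/US0/PS0)
  → PAGE_NOT_PRESENT  (1 entries read)
#4 VA=0x300BE7E (r,kernel):
  lvl0: tbl 0x22, slot 24 ⇒ 0x2F007 (P1/RW1/US1/PS0)
  lvl1: tbl 0x2F, slot 11 ⇒ 0x6F002 (P0/RW1/US0/PS0)
  → PAGE_NOT_PRESENT  (2 entries read)
#5 VA=0x41A5ED (r,kernel):
  lvl0: tbl 0x22, slot 2 ⇒ 0x30007 (P1/RW1/US1/PS0)
  lvl1: tbl 0x30, slot 26 ⇒ 0x33007 (P1/RW1/US1/PS0)
  ⇒ phys 0x335ED  [2 reads]
#6 VA=0x2C04358 (r,user):
  lvl0: tbl 0x22, slot 22 ⇒ 0x37007 (P1/RW1/US1/PS0)
  lvl1: tbl 0x37, slot 4 ⇒ 0x3B007 (P1/RW1/US1/PS0)
  ⇒ phys 0x3B358  [2 reads]
#7 VA=0x3603618 (w,kernel):
  lvl0: tbl 0x22, slot 27 ⇒ 0x3C007 (P1/RW1/US1/PS0)
  lvl1: tbl 0x3C, slot 3 ⇒ 0x3D007 (P1/RW1/US1/PS0)
  ⇒ phys 0x3D618  [2 reads]

Access #3 fault: PAGE_NOT_PRESENT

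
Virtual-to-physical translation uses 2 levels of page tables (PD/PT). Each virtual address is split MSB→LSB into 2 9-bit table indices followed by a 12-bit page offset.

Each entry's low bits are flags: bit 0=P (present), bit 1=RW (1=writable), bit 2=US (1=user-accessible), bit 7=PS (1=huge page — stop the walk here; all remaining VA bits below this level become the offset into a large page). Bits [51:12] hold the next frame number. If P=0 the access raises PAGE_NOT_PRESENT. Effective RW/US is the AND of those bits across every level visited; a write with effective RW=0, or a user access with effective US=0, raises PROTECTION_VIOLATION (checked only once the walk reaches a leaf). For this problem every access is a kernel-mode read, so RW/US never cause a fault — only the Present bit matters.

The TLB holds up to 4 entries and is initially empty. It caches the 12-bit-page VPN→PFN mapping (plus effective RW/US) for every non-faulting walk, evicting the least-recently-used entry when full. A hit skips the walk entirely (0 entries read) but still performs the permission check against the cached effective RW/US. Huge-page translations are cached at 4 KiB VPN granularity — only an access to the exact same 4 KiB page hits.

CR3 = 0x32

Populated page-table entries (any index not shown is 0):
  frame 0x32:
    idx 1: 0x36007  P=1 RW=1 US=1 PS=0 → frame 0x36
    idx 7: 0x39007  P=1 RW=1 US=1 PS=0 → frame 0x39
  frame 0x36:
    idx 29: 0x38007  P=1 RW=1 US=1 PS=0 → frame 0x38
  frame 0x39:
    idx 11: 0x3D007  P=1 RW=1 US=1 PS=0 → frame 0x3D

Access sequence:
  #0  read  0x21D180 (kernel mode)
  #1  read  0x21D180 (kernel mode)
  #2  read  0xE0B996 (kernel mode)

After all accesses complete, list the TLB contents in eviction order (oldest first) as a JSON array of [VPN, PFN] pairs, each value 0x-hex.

Walk each access:
#0 VA=0x21D180 (r,kernel):
  [0] read 0x32 idx=1: raw=0x36007 flags P=1 W=1 U=1 S=0
  [1] read 0x36 idx=29: raw=0x38007 flags P=1 W=1 U=1 S=0
  ⇒ phys 0x38180  [2 reads]
#1 VA=0x21D180 (r,kernel):
  TLB hit vpn=0x21D → PA=0x38180
#2 VA=0xE0B996 (r,kernel):
  [0] read 0x32 idx=7: raw=0x39007 flags P=1 W=1 U=1 S=0
  [1] read 0x39 idx=11: raw=0x3D007 flags P=1 W=1 U=1 S=0
  ⇒ phys 0x3D996  [2 reads]

TLB: [["0x21D", "0x38"], ["0xE0B", "0x3D"]]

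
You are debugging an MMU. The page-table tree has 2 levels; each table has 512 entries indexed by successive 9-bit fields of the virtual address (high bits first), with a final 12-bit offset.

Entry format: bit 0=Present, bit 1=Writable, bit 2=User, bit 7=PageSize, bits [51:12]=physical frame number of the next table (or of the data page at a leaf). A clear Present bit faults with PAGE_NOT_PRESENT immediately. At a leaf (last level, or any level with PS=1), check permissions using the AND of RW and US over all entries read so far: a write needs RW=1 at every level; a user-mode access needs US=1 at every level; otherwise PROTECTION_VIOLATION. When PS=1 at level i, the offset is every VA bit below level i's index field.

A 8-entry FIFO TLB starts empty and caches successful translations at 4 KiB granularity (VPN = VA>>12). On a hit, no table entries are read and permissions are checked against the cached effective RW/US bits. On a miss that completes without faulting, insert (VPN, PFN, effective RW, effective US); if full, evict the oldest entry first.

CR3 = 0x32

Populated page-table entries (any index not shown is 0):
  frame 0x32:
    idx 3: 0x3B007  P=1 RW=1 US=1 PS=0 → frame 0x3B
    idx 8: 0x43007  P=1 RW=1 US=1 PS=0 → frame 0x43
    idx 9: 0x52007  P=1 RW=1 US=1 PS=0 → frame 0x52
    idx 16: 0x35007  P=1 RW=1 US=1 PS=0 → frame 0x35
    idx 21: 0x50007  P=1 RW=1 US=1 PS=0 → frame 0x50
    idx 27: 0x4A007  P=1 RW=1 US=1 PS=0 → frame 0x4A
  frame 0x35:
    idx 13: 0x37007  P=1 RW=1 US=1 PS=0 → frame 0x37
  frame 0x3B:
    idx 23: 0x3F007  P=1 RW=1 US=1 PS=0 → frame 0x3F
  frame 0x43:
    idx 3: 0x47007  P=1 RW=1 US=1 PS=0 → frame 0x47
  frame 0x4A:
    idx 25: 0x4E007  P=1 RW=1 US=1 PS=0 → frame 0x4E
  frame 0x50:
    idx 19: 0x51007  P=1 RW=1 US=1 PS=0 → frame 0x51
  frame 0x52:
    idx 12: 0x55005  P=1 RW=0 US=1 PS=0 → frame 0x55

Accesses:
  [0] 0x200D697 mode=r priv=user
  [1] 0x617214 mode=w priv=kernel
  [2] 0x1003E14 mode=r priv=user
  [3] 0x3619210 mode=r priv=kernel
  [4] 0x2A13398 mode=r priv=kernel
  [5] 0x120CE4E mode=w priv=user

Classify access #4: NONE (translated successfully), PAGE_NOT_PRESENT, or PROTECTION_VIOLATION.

Per-access translation:
#0 VA=0x200D697 (r,user):
  lvl0: tbl 0x32, slot 16 ⇒ 0x35007 (P1/RW1/US1/PS0)
  lvl1: tbl 0x35, slot 13 ⇒ 0x37007 (P1/RW1/US1/PS0)
  ⇒ phys 0x37697  [2 reads]
#1 VA=0x617214 (w,kernel):
  lvl0: tbl 0x32, slot 3 ⇒ 0x3B007 (P1/RW1/US1/PS0)
  lvl1: tbl 0x3B, slot 23 ⇒ 0x3F007 (P1/RW1/US1/PS0)
  ⇒ phys 0x3F214  [2 reads]
#2 VA=0x1003E14 (r,user):
  lvl0: tbl 0x32, slot 8 ⇒ 0x43007 (P1/RW1/US1/PS0)
  lvl1: tbl 0x43, slot 3 ⇒ 0x47007 (P1/RW1/US1/PS0)
  ⇒ phys 0x47E14  [2 reads]
#3 VA=0x3619210 (r,kernel):
  lvl0: tbl 0x32, slot 27 ⇒ 0x4A007 (P1/RW1/US1/PS0)
  lvl1: tbl 0x4A, slot 25 ⇒ 0x4E007 (P1/RW1/US1/PS0)
  ⇒ phys 0x4E210  [2 reads]
#4 VA=0x2A13398 (r,kernel):
  lvl0: tbl 0x32, slot 21 ⇒ 0x50007 (P1/RW1/US1/PS0)
  lvl1: tbl 0x50, slot 19 ⇒ 0x51007 (P1/RW1/US1/PS0)
  ⇒ phys 0x51398  [2 reads]
#5 VA=0x120CE4E (w,user):
  lvl0: tbl 0x32, slot 9 ⇒ 0x52007 (P1/RW1/US1/PS0)
  lvl1: tbl 0x52, slot 12 ⇒ 0x55005 (P1/RW0/US1/PS0)
  ⇒ fault: PROTECTION_VIOLATION  — 2 lookups

Access #4 fault: NONE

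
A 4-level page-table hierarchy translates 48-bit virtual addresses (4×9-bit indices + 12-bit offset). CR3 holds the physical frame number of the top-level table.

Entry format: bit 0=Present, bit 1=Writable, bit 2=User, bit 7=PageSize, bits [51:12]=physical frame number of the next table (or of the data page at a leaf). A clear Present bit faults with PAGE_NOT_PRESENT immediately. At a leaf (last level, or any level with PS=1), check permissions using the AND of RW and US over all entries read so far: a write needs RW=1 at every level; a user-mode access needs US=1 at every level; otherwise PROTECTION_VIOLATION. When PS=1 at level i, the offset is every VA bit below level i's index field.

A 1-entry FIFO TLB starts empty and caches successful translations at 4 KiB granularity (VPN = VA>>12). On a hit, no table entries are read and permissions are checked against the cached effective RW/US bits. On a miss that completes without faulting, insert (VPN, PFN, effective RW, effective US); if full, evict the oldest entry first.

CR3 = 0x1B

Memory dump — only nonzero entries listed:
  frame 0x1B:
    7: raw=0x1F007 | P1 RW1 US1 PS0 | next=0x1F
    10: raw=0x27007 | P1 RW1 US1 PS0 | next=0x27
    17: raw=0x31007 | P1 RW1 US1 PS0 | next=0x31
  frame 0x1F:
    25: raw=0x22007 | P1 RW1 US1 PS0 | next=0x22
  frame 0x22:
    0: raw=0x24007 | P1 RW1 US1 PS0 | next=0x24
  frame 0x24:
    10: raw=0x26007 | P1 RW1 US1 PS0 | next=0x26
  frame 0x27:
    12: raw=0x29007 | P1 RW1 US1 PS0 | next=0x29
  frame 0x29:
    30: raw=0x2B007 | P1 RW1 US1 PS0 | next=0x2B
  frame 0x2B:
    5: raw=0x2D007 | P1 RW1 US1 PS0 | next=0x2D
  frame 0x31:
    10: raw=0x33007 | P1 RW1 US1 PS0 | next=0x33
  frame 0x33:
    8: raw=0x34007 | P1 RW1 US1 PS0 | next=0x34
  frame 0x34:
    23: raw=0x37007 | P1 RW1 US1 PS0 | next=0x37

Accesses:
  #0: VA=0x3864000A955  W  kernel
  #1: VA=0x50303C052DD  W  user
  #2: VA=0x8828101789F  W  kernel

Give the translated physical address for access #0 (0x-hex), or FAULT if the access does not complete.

Walk each access:
#0 VA=0x3864000A955 (w,kernel):
  L0 @0x1B[7] → 0x1F007  P=1,RW=1,US=1,PS=0
  L1 @0x1F[25] → 0x22007  P=1,RW=1,US=1,PS=0
  L2 @0x22[0] → 0x24007  P=1,RW=1,US=1,PS=0
  L3 @0x24[10] → 0x26007  P=1,RW=1,US=1,PS=0
  → PA=0x26955  (4 entries read)
#1 VA=0x50303C052DD (w,user):
  L0 @0x1B[10] → 0x27007  P=1,RW=1,US=1,PS=0
  L1 @0x27[12] → 0x29007  P=1,RW=1,US=1,PS=0
  L2 @0x29[30] → 0x2B007  P=1,RW=1,US=1,PS=0
  L3 @0x2B[5] → 0x2D007  P=1,RW=1,US=1,PS=0
  → PA=0x2D2DD  (4 entries read)
#2 VA=0x8828101789F (w,kernel):
  L0 @0x1B[17] → 0x31007  P=1,RW=1,US=1,PS=0
  L1 @0x31[10] → 0x33007  P=1,RW=1,US=1,PS=0
  L2 @0x33[8] → 0x34007  P=1,RW=1,US=1,PS=0
  L3 @0x34[23] → 0x37007  P=1,RW=1,US=1,PS=0
  → PA=0x3789F  (4 entries read)

Access #0 PA: 0x26955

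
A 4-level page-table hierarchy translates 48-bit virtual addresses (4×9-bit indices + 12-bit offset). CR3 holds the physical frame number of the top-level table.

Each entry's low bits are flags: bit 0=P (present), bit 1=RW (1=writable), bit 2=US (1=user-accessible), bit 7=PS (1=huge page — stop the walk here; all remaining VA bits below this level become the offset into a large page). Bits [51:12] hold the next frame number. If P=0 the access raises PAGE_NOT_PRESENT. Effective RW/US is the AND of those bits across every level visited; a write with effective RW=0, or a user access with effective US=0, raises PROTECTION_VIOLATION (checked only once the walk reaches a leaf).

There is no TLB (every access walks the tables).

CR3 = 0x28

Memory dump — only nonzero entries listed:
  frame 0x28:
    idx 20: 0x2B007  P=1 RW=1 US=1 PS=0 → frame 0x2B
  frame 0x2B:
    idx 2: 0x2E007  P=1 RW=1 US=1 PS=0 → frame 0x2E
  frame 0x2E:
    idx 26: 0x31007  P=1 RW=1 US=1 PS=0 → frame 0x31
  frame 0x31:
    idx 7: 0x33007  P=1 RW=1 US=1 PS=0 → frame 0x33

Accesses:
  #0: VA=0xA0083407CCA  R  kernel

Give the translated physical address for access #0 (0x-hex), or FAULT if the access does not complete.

Per-access translation:
#0 VA=0xA0083407CCA (r,kernel):
  L0: frame=0x28 idx=20 entry=0x2B007 [P=1 RW=1 US=1 PS=0]
  L1: frame=0x2B idx=2 entry=0x2E007 [P=1 RW=1 US=1 PS=0]
  L2: frame=0x2E idx=26 entry=0x31007 [P=1 RW=1 US=1 PS=0]
  L3: frame=0x31 idx=7 entry=0x33007 [P=1 RW=1 US=1 PS=0]
  → PA=0x33CCA  (4 entries read)

Access #0 PA: 0x33CCA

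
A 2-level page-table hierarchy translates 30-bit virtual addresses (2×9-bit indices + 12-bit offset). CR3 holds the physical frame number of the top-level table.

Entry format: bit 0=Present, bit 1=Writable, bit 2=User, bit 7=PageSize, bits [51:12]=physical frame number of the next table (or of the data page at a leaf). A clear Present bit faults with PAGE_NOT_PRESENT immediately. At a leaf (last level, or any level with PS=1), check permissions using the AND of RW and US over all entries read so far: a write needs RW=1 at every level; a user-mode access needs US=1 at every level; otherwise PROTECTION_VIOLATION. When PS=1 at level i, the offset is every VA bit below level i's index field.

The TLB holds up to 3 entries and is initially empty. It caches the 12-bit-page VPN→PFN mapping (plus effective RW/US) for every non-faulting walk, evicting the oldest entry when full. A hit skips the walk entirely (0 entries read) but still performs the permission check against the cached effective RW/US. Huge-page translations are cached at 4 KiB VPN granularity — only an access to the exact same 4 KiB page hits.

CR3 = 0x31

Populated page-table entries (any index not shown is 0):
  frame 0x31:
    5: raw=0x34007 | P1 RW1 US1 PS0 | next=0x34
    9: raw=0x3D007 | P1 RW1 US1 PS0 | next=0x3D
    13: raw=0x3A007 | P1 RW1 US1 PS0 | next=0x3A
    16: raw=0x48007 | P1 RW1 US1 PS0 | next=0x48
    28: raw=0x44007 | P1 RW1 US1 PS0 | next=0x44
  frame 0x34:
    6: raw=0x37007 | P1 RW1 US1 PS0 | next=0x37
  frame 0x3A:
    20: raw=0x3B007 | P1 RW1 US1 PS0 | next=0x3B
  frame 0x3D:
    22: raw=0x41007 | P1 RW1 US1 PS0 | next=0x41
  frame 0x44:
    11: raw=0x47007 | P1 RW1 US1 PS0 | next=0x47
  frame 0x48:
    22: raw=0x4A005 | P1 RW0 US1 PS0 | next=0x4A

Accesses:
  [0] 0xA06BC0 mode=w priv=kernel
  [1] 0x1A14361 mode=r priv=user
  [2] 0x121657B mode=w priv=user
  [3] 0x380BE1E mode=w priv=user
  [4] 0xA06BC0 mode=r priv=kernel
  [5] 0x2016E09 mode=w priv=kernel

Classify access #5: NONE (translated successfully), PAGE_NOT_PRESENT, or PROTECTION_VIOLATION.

Per-access translation:
#0 VA=0xA06BC0 (w,kernel):
  lvl0: tbl 0x31, slot 5 ⇒ 0x34007 (P1/RW1/US1/PS0)
  lvl1: tbl 0x34, slot 6 ⇒ 0x37007 (P1/RW1/US1/PS0)
  ✓ 0x37BC0  — 2 lookups
#1 VA=0x1A14361 (r,user):
  lvl0: tbl 0x31, slot 13 ⇒ 0x3A007 (P1/RW1/US1/PS0)
  lvl1: tbl 0x3A, slot 20 ⇒ 0x3B007 (P1/RW1/US1/PS0)
  ✓ 0x3B361  — 2 lookups
#2 VA=0x121657B (w,user):
  lvl0: tbl 0x31, slot 9 ⇒ 0x3D007 (P1/RW1/US1/PS0)
  lvl1: tbl 0x3D, slot 22 ⇒ 0x41007 (P1/RW1/US1/PS0)
  ✓ 0x4157B  — 2 lookups
#3 VA=0x380BE1E (w,user):
  lvl0: tbl 0x31, slot 28 ⇒ 0x44007 (P1/RW1/US1/PS0)
  lvl1: tbl 0x44, slot 11 ⇒ 0x47007 (P1/RW1/US1/PS0)
  ✓ 0x47E1E  — 2 lookups
#4 VA=0xA06BC0 (r,kernel):
  lvl0: tbl 0x31, slot 5 ⇒ 0x34007 (P1/RW1/US1/PS0)
  lvl1: tbl 0x34, slot 6 ⇒ 0x37007 (P1/RW1/US1/PS0)
  ✓ 0x37BC0  — 2 lookups
#5 VA=0x2016E09 (w,kernel):
  lvl0: tbl 0x31, slot 16 ⇒ 0x48007 (P1/RW1/US1/PS0)
  lvl1: tbl 0x48, slot 22 ⇒ 0x4A005 (P1/RW0/US1/PS0)
  ✗ PROTECTION_VIOLATION  [2 reads]

Access #5 fault: PROTECTION_VIOLATION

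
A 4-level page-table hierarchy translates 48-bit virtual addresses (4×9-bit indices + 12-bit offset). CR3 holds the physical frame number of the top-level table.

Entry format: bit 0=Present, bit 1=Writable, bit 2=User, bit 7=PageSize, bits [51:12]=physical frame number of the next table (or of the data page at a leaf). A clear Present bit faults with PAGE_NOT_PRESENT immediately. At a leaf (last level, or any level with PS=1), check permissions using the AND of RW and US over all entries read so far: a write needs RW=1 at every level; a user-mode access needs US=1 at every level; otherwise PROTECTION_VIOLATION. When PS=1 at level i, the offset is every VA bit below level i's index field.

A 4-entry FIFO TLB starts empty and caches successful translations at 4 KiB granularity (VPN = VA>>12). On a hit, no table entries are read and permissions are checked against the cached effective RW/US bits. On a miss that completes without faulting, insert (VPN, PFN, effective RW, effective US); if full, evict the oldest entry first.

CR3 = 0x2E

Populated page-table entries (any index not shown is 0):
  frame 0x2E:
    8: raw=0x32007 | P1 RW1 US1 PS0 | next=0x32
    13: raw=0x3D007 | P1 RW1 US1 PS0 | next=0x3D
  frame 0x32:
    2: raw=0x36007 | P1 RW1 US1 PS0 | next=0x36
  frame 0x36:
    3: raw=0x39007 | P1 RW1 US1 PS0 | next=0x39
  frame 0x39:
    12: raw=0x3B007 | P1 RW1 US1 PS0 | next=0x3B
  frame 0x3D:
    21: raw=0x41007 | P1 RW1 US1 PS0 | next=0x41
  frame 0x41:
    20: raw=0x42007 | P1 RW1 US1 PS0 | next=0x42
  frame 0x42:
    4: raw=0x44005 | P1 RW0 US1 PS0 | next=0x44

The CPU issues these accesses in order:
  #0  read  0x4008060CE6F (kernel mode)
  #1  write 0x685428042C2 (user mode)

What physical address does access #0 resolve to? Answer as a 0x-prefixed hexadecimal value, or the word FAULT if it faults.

Trace:
#0 VA=0x4008060CE6F (r,kernel):
  [0] read 0x2E idx=8: raw=0x32007 flags P=1 W=1 U=1 S=0
  [1] read 0x32 idx=2: raw=0x36007 flags P=1 W=1 U=1 S=0
  [2] read 0x36 idx=3: raw=0x39007 flags P=1 W=1 U=1 S=0
  [3] read 0x39 idx=12: raw=0x3B007 flags P=1 W=1 U=1 S=0
  ⇒ phys 0x3BE6F  [4 reads]
#1 VA=0x685428042C2 (w,user):
  [0] read 0x2E idx=13: raw=0x3D007 flags P=1 W=1 U=1 S=0
  [1] read 0x3D idx=21: raw=0x41007 flags P=1 W=1 U=1 S=0
  [2] read 0x41 idx=20: raw=0x42007 flags P=1 W=1 U=1 S=0
  [3] read 0x42 idx=4: raw=0x44005 flags P=1 W=0 U=1 S=0
  → PROTECTION_VIOLATION  (4 entries read)

Access #0 PA: 0x3BE6F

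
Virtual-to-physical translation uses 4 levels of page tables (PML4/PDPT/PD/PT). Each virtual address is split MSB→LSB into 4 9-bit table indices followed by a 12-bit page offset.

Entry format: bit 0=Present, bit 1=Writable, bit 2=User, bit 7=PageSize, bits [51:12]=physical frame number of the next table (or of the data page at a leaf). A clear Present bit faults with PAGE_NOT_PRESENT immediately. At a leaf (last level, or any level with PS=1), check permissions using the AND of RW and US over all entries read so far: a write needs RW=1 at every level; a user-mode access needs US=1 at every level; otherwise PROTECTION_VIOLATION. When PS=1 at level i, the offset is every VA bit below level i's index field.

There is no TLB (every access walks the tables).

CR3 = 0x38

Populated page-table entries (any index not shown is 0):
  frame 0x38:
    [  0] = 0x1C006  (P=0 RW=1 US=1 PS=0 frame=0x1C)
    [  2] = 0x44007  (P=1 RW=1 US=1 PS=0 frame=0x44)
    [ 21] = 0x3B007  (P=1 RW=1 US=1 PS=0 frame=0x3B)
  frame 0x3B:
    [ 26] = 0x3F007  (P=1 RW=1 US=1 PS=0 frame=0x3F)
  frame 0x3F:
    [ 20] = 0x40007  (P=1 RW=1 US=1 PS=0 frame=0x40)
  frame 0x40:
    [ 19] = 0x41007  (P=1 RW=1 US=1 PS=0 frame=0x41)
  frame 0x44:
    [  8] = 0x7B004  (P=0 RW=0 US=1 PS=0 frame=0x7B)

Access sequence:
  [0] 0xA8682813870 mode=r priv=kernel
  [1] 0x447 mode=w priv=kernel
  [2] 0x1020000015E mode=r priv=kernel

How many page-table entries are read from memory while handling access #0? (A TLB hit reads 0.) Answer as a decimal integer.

Walk each access:
#0 VA=0xA8682813870 (r,kernel):
  lvl0: tbl 0x38, slot 21 ⇒ 0x3B007 (P1/RW1/US1/PS0)
  lvl1: tbl 0x3B, slot 26 ⇒ 0x3F007 (P1/RW1/US1/PS0)
  lvl2: tbl 0x3F, slot 20 ⇒ 0x40007 (P1/RW1/US1/PS0)
  lvl3: tbl 0x40, slot 19 ⇒ 0x41007 (P1/RW1/US1/PS0)
  ✓ 0x41870  — 4 lookups
#1 VA=0x447 (w,kernel):
  lvl0: tbl 0x38, slot 0 ⇒ 0x1C006 (P0/RW1/US1/PS0)
  → PAGE_NOT_PRESENT  (1 entries read)
#2 VA=0x1020000015E (r,kernel):
  lvl0: tbl 0x38, slot 2 ⇒ 0x44007 (P1/RW1/US1/PS0)
  lvl1: tbl 0x44, slot 8 ⇒ 0x7B004 (P0/RW0/US1/PS0)
  → PAGE_NOT_PRESENT  (2 entries read)

Entries read for #0: 4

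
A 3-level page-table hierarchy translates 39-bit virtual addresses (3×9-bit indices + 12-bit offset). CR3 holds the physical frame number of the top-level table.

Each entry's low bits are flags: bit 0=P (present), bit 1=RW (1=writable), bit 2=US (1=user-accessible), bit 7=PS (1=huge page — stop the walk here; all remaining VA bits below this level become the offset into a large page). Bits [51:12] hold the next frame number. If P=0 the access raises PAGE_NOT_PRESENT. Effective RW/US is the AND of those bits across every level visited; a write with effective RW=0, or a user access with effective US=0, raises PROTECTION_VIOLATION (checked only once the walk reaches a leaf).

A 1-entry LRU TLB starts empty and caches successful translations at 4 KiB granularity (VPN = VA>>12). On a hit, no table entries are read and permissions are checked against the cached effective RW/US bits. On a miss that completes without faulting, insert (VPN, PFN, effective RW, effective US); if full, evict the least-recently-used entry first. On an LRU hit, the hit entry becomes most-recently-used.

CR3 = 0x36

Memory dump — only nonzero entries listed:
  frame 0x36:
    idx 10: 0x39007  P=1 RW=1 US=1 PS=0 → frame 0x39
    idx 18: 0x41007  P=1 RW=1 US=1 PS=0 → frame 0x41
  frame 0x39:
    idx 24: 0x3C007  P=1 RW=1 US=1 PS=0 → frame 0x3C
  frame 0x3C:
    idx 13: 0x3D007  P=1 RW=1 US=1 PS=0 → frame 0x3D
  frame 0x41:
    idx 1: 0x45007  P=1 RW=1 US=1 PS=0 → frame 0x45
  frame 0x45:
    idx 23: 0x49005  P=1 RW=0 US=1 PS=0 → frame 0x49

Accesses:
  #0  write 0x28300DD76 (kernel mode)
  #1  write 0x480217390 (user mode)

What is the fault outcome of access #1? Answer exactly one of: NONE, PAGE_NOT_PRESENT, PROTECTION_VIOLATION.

Per-access translation:
#0 VA=0x28300DD76 (w,kernel):
  lvl0: tbl 0x36, slot 10 ⇒ 0x39007 (P1/RW1/US1/PS0)
  lvl1: tbl 0x39, slot 24 ⇒ 0x3C007 (P1/RW1/US1/PS0)
  lvl2: tbl 0x3C, slot 13 ⇒ 0x3D007 (P1/RW1/US1/PS0)
  ⇒ phys 0x3DD76  [3 reads]
#1 VA=0x480217390 (w,user):
  lvl0: tbl 0x36, slot 18 ⇒ 0x41007 (P1/RW1/US1/PS0)
  lvl1: tbl 0x41, slot 1 ⇒ 0x45007 (P1/RW1/US1/PS0)
  lvl2: tbl 0x45, slot 23 ⇒ 0x49005 (P1/RW0/US1/PS0)
  ✗ PROTECTION_VIOLATION  [3 reads]

Access #1 fault: PROTECTION_VIOLATION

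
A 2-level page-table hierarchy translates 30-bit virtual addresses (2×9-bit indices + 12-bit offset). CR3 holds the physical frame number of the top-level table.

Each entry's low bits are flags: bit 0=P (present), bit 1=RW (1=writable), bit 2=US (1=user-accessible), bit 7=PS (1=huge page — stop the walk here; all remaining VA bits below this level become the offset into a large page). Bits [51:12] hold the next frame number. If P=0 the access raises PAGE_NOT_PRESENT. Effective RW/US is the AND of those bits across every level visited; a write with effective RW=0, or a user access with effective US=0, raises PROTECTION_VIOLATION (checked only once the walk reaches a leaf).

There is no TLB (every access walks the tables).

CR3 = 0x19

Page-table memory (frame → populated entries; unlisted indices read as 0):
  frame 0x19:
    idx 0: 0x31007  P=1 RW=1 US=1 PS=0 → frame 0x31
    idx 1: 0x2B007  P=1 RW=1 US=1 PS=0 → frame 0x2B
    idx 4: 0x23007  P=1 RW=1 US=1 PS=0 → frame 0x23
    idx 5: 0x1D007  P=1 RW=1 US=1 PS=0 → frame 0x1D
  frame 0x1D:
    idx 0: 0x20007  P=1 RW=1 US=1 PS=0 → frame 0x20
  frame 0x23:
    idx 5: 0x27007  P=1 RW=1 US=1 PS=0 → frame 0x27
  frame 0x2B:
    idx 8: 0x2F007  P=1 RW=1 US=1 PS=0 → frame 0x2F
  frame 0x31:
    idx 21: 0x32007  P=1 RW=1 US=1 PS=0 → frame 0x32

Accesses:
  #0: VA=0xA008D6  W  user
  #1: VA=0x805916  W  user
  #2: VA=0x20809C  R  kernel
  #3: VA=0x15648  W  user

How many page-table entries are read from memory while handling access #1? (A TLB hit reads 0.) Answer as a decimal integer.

Trace:
#0 VA=0xA008D6 (w,user):
  lvl0: tbl 0x19, slot 5 ⇒ 0x1D007 (P1/RW1/US1/PS0)
  lvl1: tbl 0x1D, slot 0 ⇒ 0x20007 (P1/RW1/US1/PS0)
  ⇒ phys 0x208D6  [2 reads]
#1 VA=0x805916 (w,user):
  lvl0: tbl 0x19, slot 4 ⇒ 0x23007 (P1/RW1/US1/PS0)
  lvl1: tbl 0x23, slot 5 ⇒ 0x27007 (P1/RW1/US1/PS0)
  ⇒ phys 0x27916  [2 reads]
#2 VA=0x20809C (r,kernel):
  lvl0: tbl 0x19, slot 1 ⇒ 0x2B007 (P1/RW1/US1/PS0)
  lvl1: tbl 0x2B, slot 8 ⇒ 0x2F007 (P1/RW1/US1/PS0)
  ⇒ phys 0x2F09C  [2 reads]
#3 VA=0x15648 (w,user):
  lvl0: tbl 0x19, slot 0 ⇒ 0x31007 (P1/RW1/US1/PS0)
  lvl1: tbl 0x31, slot 21 ⇒ 0x32007 (P1/RW1/US1/PS0)
  ⇒ phys 0x32648  [2 reads]

Entries read for #1: 2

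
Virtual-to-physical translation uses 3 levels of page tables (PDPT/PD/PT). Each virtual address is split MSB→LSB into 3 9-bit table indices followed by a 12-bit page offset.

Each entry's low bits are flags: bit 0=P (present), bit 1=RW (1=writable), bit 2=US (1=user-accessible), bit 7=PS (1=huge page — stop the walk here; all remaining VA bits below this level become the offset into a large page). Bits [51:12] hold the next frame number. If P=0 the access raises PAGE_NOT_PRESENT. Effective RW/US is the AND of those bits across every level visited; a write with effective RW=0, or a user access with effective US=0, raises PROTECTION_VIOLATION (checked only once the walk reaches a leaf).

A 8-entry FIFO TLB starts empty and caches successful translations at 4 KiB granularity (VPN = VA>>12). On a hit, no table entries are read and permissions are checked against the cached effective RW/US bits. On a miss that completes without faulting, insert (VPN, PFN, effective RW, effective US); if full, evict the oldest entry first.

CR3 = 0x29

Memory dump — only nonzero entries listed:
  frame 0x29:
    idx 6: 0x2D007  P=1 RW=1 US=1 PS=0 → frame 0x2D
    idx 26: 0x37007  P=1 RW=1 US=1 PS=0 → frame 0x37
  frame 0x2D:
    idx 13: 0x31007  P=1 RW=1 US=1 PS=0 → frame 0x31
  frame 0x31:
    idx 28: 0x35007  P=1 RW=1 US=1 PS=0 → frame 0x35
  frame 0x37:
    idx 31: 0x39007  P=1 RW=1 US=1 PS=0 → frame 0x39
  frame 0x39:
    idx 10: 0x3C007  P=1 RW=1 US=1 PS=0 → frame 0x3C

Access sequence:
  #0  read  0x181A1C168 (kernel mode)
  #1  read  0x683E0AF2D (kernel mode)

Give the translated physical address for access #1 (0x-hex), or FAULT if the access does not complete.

Per-access translation:
#0 VA=0x181A1C168 (r,kernel):
  lvl0: tbl 0x29, slot 6 ⇒ 0x2D007 (P1/RW1/US1/PS0)
  lvl1: tbl 0x2D, slot 13 ⇒ 0x31007 (P1/RW1/US1/PS0)
  lvl2: tbl 0x31, slot 28 ⇒ 0x35007 (P1/RW1/US1/PS0)
  ✓ 0x35168  — 3 lookups
#1 VA=0x683E0AF2D (r,kernel):
  lvl0: tbl 0x29, slot 26 ⇒ 0x37007 (P1/RW1/US1/PS0)
  lvl1: tbl 0x37, slot 31 ⇒ 0x39007 (P1/RW1/US1/PS0)
  lvl2: tbl 0x39, slot 10 ⇒ 0x3C007 (P1/RW1/US1/PS0)
  ✓ 0x3CF2D  — 3 lookups

Access #1 PA: 0x3CF2D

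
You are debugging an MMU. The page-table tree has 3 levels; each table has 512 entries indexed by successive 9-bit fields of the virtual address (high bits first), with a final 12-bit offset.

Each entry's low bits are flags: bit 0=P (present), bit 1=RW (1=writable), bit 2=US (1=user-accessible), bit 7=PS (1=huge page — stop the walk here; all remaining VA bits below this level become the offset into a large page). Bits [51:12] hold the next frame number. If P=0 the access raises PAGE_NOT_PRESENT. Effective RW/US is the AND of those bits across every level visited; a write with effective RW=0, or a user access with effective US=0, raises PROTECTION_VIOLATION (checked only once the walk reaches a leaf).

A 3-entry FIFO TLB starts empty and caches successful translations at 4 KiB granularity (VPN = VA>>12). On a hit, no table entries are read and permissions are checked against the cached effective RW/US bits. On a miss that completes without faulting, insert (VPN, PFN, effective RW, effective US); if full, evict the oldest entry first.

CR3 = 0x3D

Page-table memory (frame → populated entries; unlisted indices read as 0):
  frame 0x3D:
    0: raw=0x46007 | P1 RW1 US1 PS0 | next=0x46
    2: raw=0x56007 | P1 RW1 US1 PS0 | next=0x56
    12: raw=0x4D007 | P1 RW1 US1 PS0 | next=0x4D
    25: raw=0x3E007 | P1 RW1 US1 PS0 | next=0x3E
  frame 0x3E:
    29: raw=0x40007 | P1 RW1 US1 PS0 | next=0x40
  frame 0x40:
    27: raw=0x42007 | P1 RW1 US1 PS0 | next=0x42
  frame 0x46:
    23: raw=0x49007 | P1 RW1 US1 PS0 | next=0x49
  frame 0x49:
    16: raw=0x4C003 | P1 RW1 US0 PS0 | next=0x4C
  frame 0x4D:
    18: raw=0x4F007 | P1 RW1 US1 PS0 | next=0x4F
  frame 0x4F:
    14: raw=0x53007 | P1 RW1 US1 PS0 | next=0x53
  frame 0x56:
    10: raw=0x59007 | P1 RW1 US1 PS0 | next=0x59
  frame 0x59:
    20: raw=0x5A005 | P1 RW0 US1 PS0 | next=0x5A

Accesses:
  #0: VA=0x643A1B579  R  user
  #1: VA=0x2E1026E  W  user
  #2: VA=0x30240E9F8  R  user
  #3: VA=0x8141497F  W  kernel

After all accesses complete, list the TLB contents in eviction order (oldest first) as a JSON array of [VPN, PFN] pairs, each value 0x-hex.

Trace:
#0 VA=0x643A1B579 (r,user):
  [0] read 0x3D idx=25: raw=0x3E007 flags P=1 W=1 U=1 S=0
  [1] read 0x3E idx=29: raw=0x40007 flags P=1 W=1 U=1 S=0
  [2] read 0x40 idx=27: raw=0x42007 flags P=1 W=1 U=1 S=0
  ⇒ phys 0x42579  [3 reads]
#1 VA=0x2E1026E (w,user):
  [0] read 0x3D idx=0: raw=0x46007 flags P=1 W=1 U=1 S=0
  [1] read 0x46 idx=23: raw=0x49007 flags P=1 W=1 U=1 S=0
  [2] read 0x49 idx=16: raw=0x4C003 flags P=1 W=1 U=0 S=0
  ⇒ fault: PROTECTION_VIOLATION  — 3 lookups
#2 VA=0x30240E9F8 (r,user):
  [0] read 0x3D idx=12: raw=0x4D007 flags P=1 W=1 U=1 S=0
  [1] read 0x4D idx=18: raw=0x4F007 flags P=1 W=1 U=1 S=0
  [2] read 0x4F idx=14: raw=0x53007 flags P=1 W=1 U=1 S=0
  ⇒ phys 0x539F8  [3 reads]
#3 VA=0x8141497F (w,kernel):
  [0] read 0x3D idx=2: raw=0x56007 flags P=1 W=1 U=1 S=0
  [1] read 0x56 idx=10: raw=0x59007 flags P=1 W=1 U=1 S=0
  [2] read 0x59 idx=20: raw=0x5A005 flags P=1 W=0 U=1 S=0
  ⇒ fault: PROTECTION_VIOLATION  — 3 lookups

TLB: [["0x643A1B", "0x42"], ["0x30240E", "0x53"]]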